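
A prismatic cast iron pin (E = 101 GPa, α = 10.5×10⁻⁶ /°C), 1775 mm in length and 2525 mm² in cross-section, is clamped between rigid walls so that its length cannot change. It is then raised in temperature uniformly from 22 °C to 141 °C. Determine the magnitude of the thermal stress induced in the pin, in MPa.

σ ≈ 126 MPa (compressive)

The supports are rigid, so the total axial strain is zero. The restrained thermal strain is ε = αΔT = 10.5×10⁻⁶ × 119 = 1249.5×10⁻⁶.
σ = EαΔT = 101×10³ × 10.5×10⁻⁶ × 119 = 126.2 MPa (compressive; the pin is trying to expand).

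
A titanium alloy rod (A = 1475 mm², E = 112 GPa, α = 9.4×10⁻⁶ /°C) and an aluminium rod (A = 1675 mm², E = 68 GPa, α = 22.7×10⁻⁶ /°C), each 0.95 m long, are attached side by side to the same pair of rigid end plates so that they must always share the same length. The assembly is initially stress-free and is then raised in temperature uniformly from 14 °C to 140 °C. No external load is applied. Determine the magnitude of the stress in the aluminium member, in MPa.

Equilibrium of a rigid end plate with no external load gives equal and opposite internal forces ±P in the two members. Since α_{aluminium} > α_{titanium alloy}, heating drives the aluminium into compression and the titanium alloy into tension.
Compatibility of the two members (thermal + elastic change equal): (α₁ − α₂)ΔT = P·[1/(A₁E₁) + 1/(A₂E₂)].
|α₁ − α₂|·ΔT = 13.3×10⁻⁶ × 126 = 0.001676.
1/(A₁E₁) + 1/(A₂E₂) = 1/(1475×112×10³) + 1/(1675×68×10³) = 1.483×10⁻⁸ N⁻¹.
So P = 0.001676 / 1.483×10⁻⁸ = 113 kN.
σ_{aluminium} = P/A₂ = 113000/1675 = 67.45 MPa, compressive.

σ ≈ 67.4 MPa (compressive)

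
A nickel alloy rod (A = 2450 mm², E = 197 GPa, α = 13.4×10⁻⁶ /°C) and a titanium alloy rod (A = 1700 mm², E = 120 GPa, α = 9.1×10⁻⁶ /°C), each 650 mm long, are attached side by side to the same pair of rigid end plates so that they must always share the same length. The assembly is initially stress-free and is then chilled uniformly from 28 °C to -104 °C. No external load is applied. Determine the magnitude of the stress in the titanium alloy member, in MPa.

σ ≈ 47.9 MPa (compressive)

Both members must finish at the same length. With the larger α, the nickel alloy tends to over-contract; the plates restrain it, putting the nickel alloy in tension and the titanium alloy in compression. With no external load the two internal forces are equal and opposite, magnitude P.
Setting the final lengths equal and cancelling L: (α₁ − α₂)ΔT = P/(A₁E₁) + P/(A₂E₂).
|α₁ − α₂|·ΔT = 4.3×10⁻⁶ × 132 = 0.0005676.
1/(A₁E₁) + 1/(A₂E₂) = 1/(2450×197×10³) + 1/(1700×120×10³) = 6.974×10⁻⁹ N⁻¹.
P = 0.0005676 / 6.974×10⁻⁹ = 81390 N = 81.39 kN.
σ_{titanium alloy} = P/A₂ = 81390/1700 = 47.88 MPa, compressive.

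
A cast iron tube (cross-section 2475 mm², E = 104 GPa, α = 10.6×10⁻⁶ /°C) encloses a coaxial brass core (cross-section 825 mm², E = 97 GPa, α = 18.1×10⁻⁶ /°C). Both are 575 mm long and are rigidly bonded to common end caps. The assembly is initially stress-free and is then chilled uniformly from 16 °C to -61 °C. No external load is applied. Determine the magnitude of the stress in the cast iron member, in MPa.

σ ≈ 14.2 MPa (compressive)

Both members must finish at the same length. With the larger α, the brass tends to over-contract; the plates restrain it, putting the brass in tension and the cast iron in compression. With no external load the two internal forces are equal and opposite, magnitude P.
Equating the net (thermal + elastic) strains gives |α₁ − α₂|·ΔT = P·[1/(A₁E₁) + 1/(A₂E₂)].
|α₁ − α₂|·ΔT = 7.5×10⁻⁶ × 77 = 0.0005775.
1/(A₁E₁) + 1/(A₂E₂) = 1/(2475×104×10³) + 1/(825×97×10³) = 1.638×10⁻⁸ N⁻¹.
P = 0.0005775 / 1.638×10⁻⁸ = 35250 N = 35.25 kN.
σ_{cast iron} = P/A₁ = 35250/2475 = 14.24 MPa, compressive.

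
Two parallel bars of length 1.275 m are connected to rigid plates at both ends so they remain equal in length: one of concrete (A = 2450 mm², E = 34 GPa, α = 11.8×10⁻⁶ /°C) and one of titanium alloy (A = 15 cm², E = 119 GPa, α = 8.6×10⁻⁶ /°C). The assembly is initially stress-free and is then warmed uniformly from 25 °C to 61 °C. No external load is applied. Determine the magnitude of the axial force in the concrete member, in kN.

Equilibrium of a rigid end plate with no external load gives equal and opposite internal forces ±P in the two members. Since α_{concrete} > α_{titanium alloy}, heating drives the concrete into compression and the titanium alloy into tension.
Compatibility of the two members (thermal + elastic change equal): (α₁ − α₂)ΔT = P·[1/(A₁E₁) + 1/(A₂E₂)].
|α₁ − α₂|·ΔT = 3.2×10⁻⁶ × 36 = 0.0001152.
1/(A₁E₁) + 1/(A₂E₂) = 1/(2450×34×10³) + 1/(1500×119×10³) = 1.761×10⁻⁸ N⁻¹.
P = 0.0001152 / 1.761×10⁻⁸ = 6543 N = 6.543 kN.

P ≈ 6.54 kN (compressive in the concrete)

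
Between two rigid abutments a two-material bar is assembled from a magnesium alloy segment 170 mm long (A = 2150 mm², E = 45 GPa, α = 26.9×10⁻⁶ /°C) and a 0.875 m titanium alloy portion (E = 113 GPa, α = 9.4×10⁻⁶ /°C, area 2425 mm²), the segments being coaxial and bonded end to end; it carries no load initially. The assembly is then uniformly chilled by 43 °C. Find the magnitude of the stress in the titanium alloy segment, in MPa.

Free thermal contraction of the whole bar: Σ αᵢΔT Lᵢ = 26.9×10⁻⁶×43×170 + 9.4×10⁻⁶×43×875 = 0.5503 mm.
Since the ends are fixed, an axial force P builds up, equal in every segment, with P · Σ Lᵢ/(AᵢEᵢ) = δ_free.
The series flexibility is Σ Lᵢ/(AᵢEᵢ) = 170/(2150×45×10³) + 875/(2425×113×10³) = 4.95×10⁻⁶ mm/N.
P = 0.5503 / 4.95×10⁻⁶ = 111200 N = 111.2 kN, tensile.
σ_{titanium alloy} = P / A = 111200 / 2425 = 45.84 MPa.

σ ≈ 45.8 MPa (tensile)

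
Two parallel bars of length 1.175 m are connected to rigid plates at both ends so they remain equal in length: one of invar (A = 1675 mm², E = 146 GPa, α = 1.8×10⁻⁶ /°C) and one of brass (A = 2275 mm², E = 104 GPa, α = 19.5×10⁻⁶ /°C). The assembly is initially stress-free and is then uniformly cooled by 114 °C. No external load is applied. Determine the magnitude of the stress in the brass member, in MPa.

The brass has the larger α, so on cooling it would change length more than the invar if both were free. The rigid plates force a common final length, so the brass is put into tension and the invar into compression, with equal and opposite forces P (no external load).
Setting the final lengths equal and cancelling L: (α₁ − α₂)ΔT = P/(A₁E₁) + P/(A₂E₂).
|α₁ − α₂|·ΔT = 17.7×10⁻⁶ × 114 = 0.002018.
1/(A₁E₁) + 1/(A₂E₂) = 1/(1675×146×10³) + 1/(2275×104×10³) = 8.316×10⁻⁹ N⁻¹.
So P = 0.002018 / 8.316×10⁻⁹ = 242.6 kN.
σ_{brass} = P/A₂ = 242600/2275 = 106.7 MPa, tensile.

σ ≈ 107 MPa (tensile)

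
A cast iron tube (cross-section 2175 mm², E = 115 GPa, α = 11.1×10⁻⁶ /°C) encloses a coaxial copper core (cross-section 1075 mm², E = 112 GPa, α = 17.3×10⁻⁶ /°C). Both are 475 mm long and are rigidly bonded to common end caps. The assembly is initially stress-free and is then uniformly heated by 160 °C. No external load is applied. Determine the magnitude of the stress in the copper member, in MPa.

σ ≈ 75 MPa (compressive)

The copper has the larger α, so on heating it would change length more than the cast iron if both were free. The rigid plates force a common final length, so the copper is put into compression and the cast iron into tension, with equal and opposite forces P (no external load).
Setting the final lengths equal and cancelling L: (α₁ − α₂)ΔT = P/(A₁E₁) + P/(A₂E₂).
|α₁ − α₂|·ΔT = 6.2×10⁻⁶ × 160 = 0.000992.
1/(A₁E₁) + 1/(A₂E₂) = 1/(2175×115×10³) + 1/(1075×112×10³) = 1.23×10⁻⁸ N⁻¹.
P = 0.000992 / 1.23×10⁻⁸ = 80630 N = 80.63 kN.
σ_{copper} = P/A₂ = 80630/1075 = 75 MPa, compressive.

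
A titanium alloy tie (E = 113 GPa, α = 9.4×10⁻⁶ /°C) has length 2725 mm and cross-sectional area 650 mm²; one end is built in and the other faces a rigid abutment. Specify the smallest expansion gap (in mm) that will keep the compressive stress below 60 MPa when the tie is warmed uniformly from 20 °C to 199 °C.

Free expansion if unrestrained: δ_free = αΔT L = 9.4×10⁻⁶ × 179 × 2725 = 4.585 mm.
A stress of 60 MPa corresponds to the wall pushing the tie back by σL/E = 60×2725/(113×10³) = 1.447 mm.
The gap must absorb the remainder: g_min = 4.585 − 1.447 = 3.138 mm.

g ≈ 3.14 mm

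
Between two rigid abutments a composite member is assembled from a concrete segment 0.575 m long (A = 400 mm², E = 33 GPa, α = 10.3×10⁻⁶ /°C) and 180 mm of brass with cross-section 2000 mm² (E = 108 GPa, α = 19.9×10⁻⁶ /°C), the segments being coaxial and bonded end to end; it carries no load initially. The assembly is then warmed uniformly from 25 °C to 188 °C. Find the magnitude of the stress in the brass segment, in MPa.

σ ≈ 17.4 MPa (compressive)

If the supports were absent, the total length change would be Σ αᵢΔT Lᵢ = 10.3×10⁻⁶×163×575 + 19.9×10⁻⁶×163×180 = 1.549 mm.
The walls prevent any net length change, so an axial force P (same in every segment) develops. Compatibility: P · Σ Lᵢ/(AᵢEᵢ) = δ_free.
Σ Lᵢ/(AᵢEᵢ) = 575/(400×33×10³) + 180/(2000×108×10³) = 4.439×10⁻⁵ mm/N.
P = 1.549 / 4.439×10⁻⁵ = 34900 N = 34.9 kN, compressive.
σ_{brass} = P / A = 34900 / 2000 = 17.45 MPa.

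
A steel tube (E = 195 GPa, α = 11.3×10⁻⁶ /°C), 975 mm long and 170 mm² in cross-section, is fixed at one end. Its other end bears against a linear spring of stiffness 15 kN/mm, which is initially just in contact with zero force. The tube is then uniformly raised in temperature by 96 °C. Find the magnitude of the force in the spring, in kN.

P ≈ 11 kN

The unrestrained thermal change is αΔT L = 11.3×10⁻⁶ × 96 × 975 = 1.058 mm.
With a force P in the spring, the elastic change of the tube is PL/(AE) and that of the spring is P/k; compatibility requires their sum to equal δ_free.
P [ L/(AE) + 1/k ] = δ_free → P [ 975/(170×195×10³) + 1/(15×10³) ] = 1.058.
P = 1.058 / 9.608×10⁻⁵ = 11010 N.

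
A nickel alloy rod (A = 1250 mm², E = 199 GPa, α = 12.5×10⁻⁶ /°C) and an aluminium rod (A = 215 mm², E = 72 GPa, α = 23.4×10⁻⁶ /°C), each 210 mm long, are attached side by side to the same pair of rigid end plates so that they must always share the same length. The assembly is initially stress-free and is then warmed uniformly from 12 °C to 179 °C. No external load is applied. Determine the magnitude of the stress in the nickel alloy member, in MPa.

Both members must finish at the same length. With the larger α, the aluminium tends to over-expand; the plates restrain it, putting the aluminium in compression and the nickel alloy in tension. With no external load the two internal forces are equal and opposite, magnitude P.
Equating the net (thermal + elastic) strains gives |α₁ − α₂|·ΔT = P·[1/(A₁E₁) + 1/(A₂E₂)].
|α₁ − α₂|·ΔT = 10.9×10⁻⁶ × 167 = 0.00182.
1/(A₁E₁) + 1/(A₂E₂) = 1/(1250×199×10³) + 1/(215×72×10³) = 6.862×10⁻⁸ N⁻¹.
P = 0.00182 / 6.862×10⁻⁸ = 26530 N = 26.53 kN.
σ_{nickel alloy} = P/A₁ = 26530/1250 = 21.22 MPa, tensile.

σ ≈ 21.2 MPa (tensile)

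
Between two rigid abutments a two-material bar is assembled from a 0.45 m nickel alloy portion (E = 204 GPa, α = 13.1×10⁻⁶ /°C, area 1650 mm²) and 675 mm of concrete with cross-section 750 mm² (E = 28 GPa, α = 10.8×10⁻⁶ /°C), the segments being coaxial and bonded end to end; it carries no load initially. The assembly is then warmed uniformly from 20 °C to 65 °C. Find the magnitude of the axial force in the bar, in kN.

P ≈ 17.7 kN (compressive)

With the walls removed the bar would change length by δ_free = Σ αᵢΔT Lᵢ = 13.1×10⁻⁶×45×450 + 10.8×10⁻⁶×45×675 = 0.5933 mm.
The rigid supports impose zero overall length change; the single axial force P common to all segments must satisfy P Σ Lᵢ/(AᵢEᵢ) = δ_free.
Σ Lᵢ/(AᵢEᵢ) = 450/(1650×204×10³) + 675/(750×28×10³) = 3.348×10⁻⁵ mm/N.
So P = 0.5933 / 3.348×10⁻⁵ = 17.72 kN, compressive.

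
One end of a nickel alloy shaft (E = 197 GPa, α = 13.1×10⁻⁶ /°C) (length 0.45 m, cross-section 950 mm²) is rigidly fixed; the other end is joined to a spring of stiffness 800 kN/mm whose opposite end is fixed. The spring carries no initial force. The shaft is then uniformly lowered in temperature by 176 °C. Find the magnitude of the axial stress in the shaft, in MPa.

σ ≈ 299 MPa (tensile)

Free thermal contraction: δ_free = αΔT L = 13.1×10⁻⁶ × 176 × 450 = 1.038 mm.
With a force P in the spring, the elastic change of the shaft is PL/(AE) and that of the spring is P/k; compatibility requires their sum to equal δ_free.
P [ L/(AE) + 1/k ] = δ_free → P [ 450/(950×197×10³) + 1/(800×10³) ] = 1.038.
P = 1.038 / 3.654×10⁻⁶ = 283900 N.
σ = P/A = 283900/950 = 298.8 MPa.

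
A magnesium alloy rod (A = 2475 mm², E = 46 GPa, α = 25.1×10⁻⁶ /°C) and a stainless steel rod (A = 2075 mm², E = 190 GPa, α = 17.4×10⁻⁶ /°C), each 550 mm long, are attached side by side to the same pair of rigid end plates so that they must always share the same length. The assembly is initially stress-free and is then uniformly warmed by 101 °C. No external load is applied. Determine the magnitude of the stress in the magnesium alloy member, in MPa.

σ ≈ 27.8 MPa (compressive)

Both members must finish at the same length. With the larger α, the magnesium alloy tends to over-expand; the plates restrain it, putting the magnesium alloy in compression and the stainless steel in tension. With no external load the two internal forces are equal and opposite, magnitude P.
Setting the final lengths equal and cancelling L: (α₁ − α₂)ΔT = P/(A₁E₁) + P/(A₂E₂).
|α₁ − α₂|·ΔT = 7.7×10⁻⁶ × 101 = 0.0007777.
1/(A₁E₁) + 1/(A₂E₂) = 1/(2475×46×10³) + 1/(2075×190×10³) = 1.132×10⁻⁸ N⁻¹.
P = 0.0007777 / 1.132×10⁻⁸ = 68700 N = 68.7 kN.
σ_{magnesium alloy} = P/A₁ = 68700/2475 = 27.76 MPa, compressive.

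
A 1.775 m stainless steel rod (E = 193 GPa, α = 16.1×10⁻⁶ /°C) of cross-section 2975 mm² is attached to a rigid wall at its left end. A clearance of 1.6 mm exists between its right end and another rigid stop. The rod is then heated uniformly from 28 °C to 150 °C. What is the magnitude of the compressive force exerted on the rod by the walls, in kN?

P ≈ 610 kN

If the wall were absent the rod would grow by αΔT L = 16.1×10⁻⁶ × 122 × 1775 = 3.486 mm.
After closing the 1.6 mm clearance, 3.486 − 1.6 = 1.886 mm of expansion remains to be suppressed by the wall.
Compatibility: PL/(AE) = 1.886 mm, so σ = P/A = E × (1.886/1775) = 205.1 MPa.
P = σA = 205.1 × 2975 = 610.2 kN.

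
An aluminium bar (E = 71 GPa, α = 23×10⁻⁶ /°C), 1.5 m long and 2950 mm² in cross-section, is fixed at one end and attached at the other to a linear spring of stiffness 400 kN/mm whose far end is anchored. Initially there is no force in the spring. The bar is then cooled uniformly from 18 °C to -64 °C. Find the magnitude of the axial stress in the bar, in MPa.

σ ≈ 99.3 MPa (tensile)

Free thermal contraction: δ_free = αΔT L = 23×10⁻⁶ × 82 × 1500 = 2.829 mm.
Let P be the tensile force in the spring. The bar extends elastically by PL/(AE) and the spring stretches by P/k; together these equal δ_free.
So P = δ_free / [L/(AE) + 1/k] = 2.829 / [ 1500/(2950×71×10³) + 1/(400×10³) ].
P = 2.829 / 9.662×10⁻⁶ = 292800 N.
σ = P/A = 292800/2950 = 99.26 MPa.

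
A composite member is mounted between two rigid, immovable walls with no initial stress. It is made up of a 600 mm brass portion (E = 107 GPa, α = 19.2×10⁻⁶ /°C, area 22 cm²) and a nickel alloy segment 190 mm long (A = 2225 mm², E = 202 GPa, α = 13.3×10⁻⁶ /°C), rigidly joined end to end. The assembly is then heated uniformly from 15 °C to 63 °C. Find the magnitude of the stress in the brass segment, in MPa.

σ ≈ 103 MPa (compressive)

With the walls removed the bar would change length by δ_free = Σ αᵢΔT Lᵢ = 19.2×10⁻⁶×48×600 + 13.3×10⁻⁶×48×190 = 0.6743 mm.
Since the ends are fixed, an axial force P builds up, equal in every segment, with P · Σ Lᵢ/(AᵢEᵢ) = δ_free.
Σ Lᵢ/(AᵢEᵢ) = 600/(2200×107×10³) + 190/(2225×202×10³) = 2.972×10⁻⁶ mm/N.
So P = 0.6743 / 2.972×10⁻⁶ = 226.9 kN, compressive.
σ_{brass} = P / A = 226900 / 2200 = 103.1 MPa.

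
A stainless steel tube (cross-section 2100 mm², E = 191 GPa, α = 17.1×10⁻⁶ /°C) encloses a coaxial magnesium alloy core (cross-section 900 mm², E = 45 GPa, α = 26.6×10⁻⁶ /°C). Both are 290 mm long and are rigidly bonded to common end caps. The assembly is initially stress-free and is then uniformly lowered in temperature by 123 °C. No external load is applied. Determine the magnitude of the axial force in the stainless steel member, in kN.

P ≈ 43 kN (compressive in the stainless steel)

The magnesium alloy has the larger α, so on cooling it would change length more than the stainless steel if both were free. The rigid plates force a common final length, so the magnesium alloy is put into tension and the stainless steel into compression, with equal and opposite forces P (no external load).
Equating the net (thermal + elastic) strains gives |α₁ − α₂|·ΔT = P·[1/(A₁E₁) + 1/(A₂E₂)].
|α₁ − α₂|·ΔT = 9.5×10⁻⁶ × 123 = 0.001168.
1/(A₁E₁) + 1/(A₂E₂) = 1/(2100×191×10³) + 1/(900×45×10³) = 2.718×10⁻⁸ N⁻¹.
So P = 0.001168 / 2.718×10⁻⁸ = 42.98 kN.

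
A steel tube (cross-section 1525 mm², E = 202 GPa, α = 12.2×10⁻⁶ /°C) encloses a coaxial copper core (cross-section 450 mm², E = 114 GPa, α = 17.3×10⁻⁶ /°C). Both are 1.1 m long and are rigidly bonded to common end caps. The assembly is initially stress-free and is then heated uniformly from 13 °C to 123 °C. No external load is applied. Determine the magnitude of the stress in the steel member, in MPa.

Equilibrium of a rigid end plate with no external load gives equal and opposite internal forces ±P in the two members. Since α_{copper} > α_{steel}, heating drives the copper into compression and the steel into tension.
Compatibility of the two members (thermal + elastic change equal): (α₁ − α₂)ΔT = P·[1/(A₁E₁) + 1/(A₂E₂)].
|α₁ − α₂|·ΔT = 5.1×10⁻⁶ × 110 = 0.000561.
1/(A₁E₁) + 1/(A₂E₂) = 1/(1525×202×10³) + 1/(450×114×10³) = 2.274×10⁻⁸ N⁻¹.
P = 0.000561 / 2.274×10⁻⁸ = 24670 N = 24.67 kN.
σ_{steel} = P/A₁ = 24670/1525 = 16.18 MPa, tensile.

σ ≈ 16.2 MPa (tensile)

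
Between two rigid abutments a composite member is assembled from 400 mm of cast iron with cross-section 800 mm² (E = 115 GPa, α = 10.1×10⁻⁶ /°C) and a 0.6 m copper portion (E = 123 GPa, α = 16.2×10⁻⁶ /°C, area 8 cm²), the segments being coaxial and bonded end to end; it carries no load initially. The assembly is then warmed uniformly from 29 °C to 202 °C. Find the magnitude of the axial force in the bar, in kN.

Free thermal expansion of the whole bar: Σ αᵢΔT Lᵢ = 10.1×10⁻⁶×173×400 + 16.2×10⁻⁶×173×600 = 2.38 mm.
The rigid supports impose zero overall length change; the single axial force P common to all segments must satisfy P Σ Lᵢ/(AᵢEᵢ) = δ_free.
Σ Lᵢ/(AᵢEᵢ) = 400/(800×115×10³) + 600/(800×123×10³) = 1.045×10⁻⁵ mm/N.
Hence P = δ_free / Σ(L/AE) = 2.38/1.045×10⁻⁵ = 227.9 kN (compressive).

P ≈ 228 kN (compressive)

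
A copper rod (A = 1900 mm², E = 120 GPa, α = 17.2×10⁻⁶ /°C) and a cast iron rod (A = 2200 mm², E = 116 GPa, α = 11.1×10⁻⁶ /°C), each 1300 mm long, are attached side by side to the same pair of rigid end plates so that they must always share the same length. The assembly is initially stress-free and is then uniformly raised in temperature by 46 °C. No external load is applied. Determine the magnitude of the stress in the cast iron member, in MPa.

σ ≈ 15.4 MPa (tensile)

Both members must finish at the same length. With the larger α, the copper tends to over-expand; the plates restrain it, putting the copper in compression and the cast iron in tension. With no external load the two internal forces are equal and opposite, magnitude P.
Equating the net (thermal + elastic) strains gives |α₁ − α₂|·ΔT = P·[1/(A₁E₁) + 1/(A₂E₂)].
|α₁ − α₂|·ΔT = 6.1×10⁻⁶ × 46 = 0.0002806.
1/(A₁E₁) + 1/(A₂E₂) = 1/(1900×120×10³) + 1/(2200×116×10³) = 8.304×10⁻⁹ N⁻¹.
P = 0.0002806 / 8.304×10⁻⁹ = 33790 N = 33.79 kN.
σ_{cast iron} = P/A₂ = 33790/2200 = 15.36 MPa, tensile.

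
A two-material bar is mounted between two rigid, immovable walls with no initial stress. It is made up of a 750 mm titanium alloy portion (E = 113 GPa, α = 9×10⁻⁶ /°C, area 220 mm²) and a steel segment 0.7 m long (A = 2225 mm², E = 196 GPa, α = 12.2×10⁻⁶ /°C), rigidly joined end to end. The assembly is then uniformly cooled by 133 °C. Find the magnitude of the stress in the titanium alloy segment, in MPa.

Free thermal contraction of the whole bar: Σ αᵢΔT Lᵢ = 9×10⁻⁶×133×750 + 12.2×10⁻⁶×133×700 = 2.034 mm.
Since the ends are fixed, an axial force P builds up, equal in every segment, with P · Σ Lᵢ/(AᵢEᵢ) = δ_free.
The series flexibility is Σ Lᵢ/(AᵢEᵢ) = 750/(220×113×10³) + 700/(2225×196×10³) = 3.177×10⁻⁵ mm/N.
P = 2.034 / 3.177×10⁻⁵ = 64000 N = 64 kN, tensile.
σ_{titanium alloy} = P / A = 64000 / 220 = 290.9 MPa.

σ ≈ 291 MPa (tensile)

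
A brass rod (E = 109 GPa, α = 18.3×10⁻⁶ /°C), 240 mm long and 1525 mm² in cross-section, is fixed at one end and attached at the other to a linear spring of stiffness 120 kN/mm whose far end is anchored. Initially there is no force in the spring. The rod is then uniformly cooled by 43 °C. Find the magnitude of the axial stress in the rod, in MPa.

Free thermal contraction: δ_free = αΔT L = 18.3×10⁻⁶ × 43 × 240 = 0.1889 mm.
With a force P in the spring, the elastic change of the rod is PL/(AE) and that of the spring is P/k; compatibility requires their sum to equal δ_free.
So P = δ_free / [L/(AE) + 1/k] = 0.1889 / [ 240/(1525×109×10³) + 1/(120×10³) ].
P = 0.1889 / 9.777×10⁻⁶ = 19320 N.
σ = P/A = 19320/1525 = 12.67 MPa.

σ ≈ 12.7 MPa (tensile)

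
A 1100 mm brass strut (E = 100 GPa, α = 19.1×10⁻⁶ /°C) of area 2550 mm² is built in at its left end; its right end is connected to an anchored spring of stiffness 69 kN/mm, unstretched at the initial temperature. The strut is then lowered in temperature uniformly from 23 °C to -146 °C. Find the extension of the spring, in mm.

The unrestrained thermal change is αΔT L = 19.1×10⁻⁶ × 169 × 1100 = 3.551 mm.
Let P be the tensile force in the spring. The strut extends elastically by PL/(AE) and the spring stretches by P/k; together these equal δ_free.
So P = δ_free / [L/(AE) + 1/k] = 3.551 / [ 1100/(2550×100×10³) + 1/(69×10³) ].
P = 3.551 / 1.881×10⁻⁵ = 188800 N.
Spring extension = P/k = 188800/(69×10³) = 2.736 mm.

δ ≈ 2.74 mm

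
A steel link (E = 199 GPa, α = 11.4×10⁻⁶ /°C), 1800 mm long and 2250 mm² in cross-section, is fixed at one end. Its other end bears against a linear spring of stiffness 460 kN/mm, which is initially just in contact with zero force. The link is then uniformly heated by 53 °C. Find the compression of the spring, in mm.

δ ≈ 0.382 mm

If the spring were absent the link would lengthen by αΔT L = 11.4×10⁻⁶ × 53 × 1800 = 1.088 mm.
Let P be the compressive force at the spring. The link shortens elastically by PL/(AE) and the spring compresses by P/k; together these equal δ_free.
So P = δ_free / [L/(AE) + 1/k] = 1.088 / [ 1800/(2250×199×10³) + 1/(460×10³) ].
P = 1.088 / 6.194×10⁻⁶ = 175600 N.
Spring compression = P/k = 175600/(460×10³) = 0.3817 mm.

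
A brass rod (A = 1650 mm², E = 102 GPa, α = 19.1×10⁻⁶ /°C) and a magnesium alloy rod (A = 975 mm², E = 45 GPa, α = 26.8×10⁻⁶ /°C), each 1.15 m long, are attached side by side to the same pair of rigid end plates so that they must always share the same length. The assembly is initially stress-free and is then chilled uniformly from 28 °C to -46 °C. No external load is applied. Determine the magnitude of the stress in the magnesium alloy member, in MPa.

σ ≈ 20.3 MPa (tensile)

Both members must finish at the same length. With the larger α, the magnesium alloy tends to over-contract; the plates restrain it, putting the magnesium alloy in tension and the brass in compression. With no external load the two internal forces are equal and opposite, magnitude P.
Equating the net (thermal + elastic) strains gives |α₁ − α₂|·ΔT = P·[1/(A₁E₁) + 1/(A₂E₂)].
|α₁ − α₂|·ΔT = 7.7×10⁻⁶ × 74 = 0.0005698.
1/(A₁E₁) + 1/(A₂E₂) = 1/(1650×102×10³) + 1/(975×45×10³) = 2.873×10⁻⁸ N⁻¹.
So P = 0.0005698 / 2.873×10⁻⁸ = 19.83 kN.
σ_{magnesium alloy} = P/A₂ = 19830/975 = 20.34 MPa, tensile.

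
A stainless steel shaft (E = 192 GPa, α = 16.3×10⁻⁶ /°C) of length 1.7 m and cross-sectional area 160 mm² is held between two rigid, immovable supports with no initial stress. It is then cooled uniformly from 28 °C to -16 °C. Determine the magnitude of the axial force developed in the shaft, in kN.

Full restraint means ε = 0, so the stress is σ = EαΔT = 192×10³ × 16.3×10⁻⁶ × 44 = 137.7 MPa.
P = AEαΔT = 160 × 192×10³ × 16.3×10⁻⁶ × 44 = 22.03 kN (tensile).

P ≈ 22 kN (tensile)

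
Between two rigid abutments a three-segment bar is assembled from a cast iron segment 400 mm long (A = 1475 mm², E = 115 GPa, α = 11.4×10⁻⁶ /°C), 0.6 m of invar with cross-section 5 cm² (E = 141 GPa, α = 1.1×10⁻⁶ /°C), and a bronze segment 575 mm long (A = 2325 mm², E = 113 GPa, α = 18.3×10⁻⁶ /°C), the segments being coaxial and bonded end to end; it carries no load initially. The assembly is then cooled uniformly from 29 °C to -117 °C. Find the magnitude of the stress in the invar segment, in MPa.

σ ≈ 352 MPa (tensile)

If the supports were absent, the total length change would be Σ αᵢΔT Lᵢ = 11.4×10⁻⁶×146×400 + 1.1×10⁻⁶×146×600 + 18.3×10⁻⁶×146×575 = 2.298 mm.
Since the ends are fixed, an axial force P builds up, equal in every segment, with P · Σ Lᵢ/(AᵢEᵢ) = δ_free.
The series flexibility is Σ Lᵢ/(AᵢEᵢ) = 400/(1475×115×10³) + 600/(500×141×10³) + 575/(2325×113×10³) = 1.306×10⁻⁵ mm/N.
Hence P = δ_free / Σ(L/AE) = 2.298/1.306×10⁻⁵ = 176 kN (tensile).
σ_{invar} = P / A = 176000 / 500 = 352 MPa.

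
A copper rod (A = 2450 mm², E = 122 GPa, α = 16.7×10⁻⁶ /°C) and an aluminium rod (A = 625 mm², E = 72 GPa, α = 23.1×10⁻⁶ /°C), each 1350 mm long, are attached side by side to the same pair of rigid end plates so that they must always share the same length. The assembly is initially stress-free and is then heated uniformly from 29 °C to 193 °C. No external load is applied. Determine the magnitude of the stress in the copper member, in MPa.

σ ≈ 16.8 MPa (tensile)

Both members must finish at the same length. With the larger α, the aluminium tends to over-expand; the plates restrain it, putting the aluminium in compression and the copper in tension. With no external load the two internal forces are equal and opposite, magnitude P.
Equating the net (thermal + elastic) strains gives |α₁ − α₂|·ΔT = P·[1/(A₁E₁) + 1/(A₂E₂)].
|α₁ − α₂|·ΔT = 6.4×10⁻⁶ × 164 = 0.00105.
1/(A₁E₁) + 1/(A₂E₂) = 1/(2450×122×10³) + 1/(625×72×10³) = 2.557×10⁻⁸ N⁻¹.
P = 0.00105 / 2.557×10⁻⁸ = 41050 N = 41.05 kN.
σ_{copper} = P/A₁ = 41050/2450 = 16.76 MPa, tensile.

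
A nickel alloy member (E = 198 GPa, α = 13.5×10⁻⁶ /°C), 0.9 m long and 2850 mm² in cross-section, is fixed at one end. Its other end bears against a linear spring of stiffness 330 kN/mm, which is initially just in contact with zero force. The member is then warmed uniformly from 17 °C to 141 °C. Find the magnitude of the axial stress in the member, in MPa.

The unrestrained thermal change is αΔT L = 13.5×10⁻⁶ × 124 × 900 = 1.507 mm.
Let P be the compressive force at the spring. The member shortens elastically by PL/(AE) and the spring compresses by P/k; together these equal δ_free.
P [ L/(AE) + 1/k ] = δ_free → P [ 900/(2850×198×10³) + 1/(330×10³) ] = 1.507.
P = 1.507 / 4.625×10⁻⁶ = 325700 N.
σ = P/A = 325700/2850 = 114.3 MPa.

σ ≈ 114 MPa (compressive)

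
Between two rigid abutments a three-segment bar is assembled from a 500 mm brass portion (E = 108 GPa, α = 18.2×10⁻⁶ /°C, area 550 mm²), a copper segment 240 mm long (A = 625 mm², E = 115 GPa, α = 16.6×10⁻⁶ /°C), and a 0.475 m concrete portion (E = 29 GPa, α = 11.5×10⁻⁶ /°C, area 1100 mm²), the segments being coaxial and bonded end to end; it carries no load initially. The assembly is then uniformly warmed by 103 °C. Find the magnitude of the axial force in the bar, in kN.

Free thermal expansion of the whole bar: Σ αᵢΔT Lᵢ = 18.2×10⁻⁶×103×500 + 16.6×10⁻⁶×103×240 + 11.5×10⁻⁶×103×475 = 1.91 mm.
The rigid supports impose zero overall length change; the single axial force P common to all segments must satisfy P Σ Lᵢ/(AᵢEᵢ) = δ_free.
The series flexibility is Σ Lᵢ/(AᵢEᵢ) = 500/(550×108×10³) + 240/(625×115×10³) + 475/(1100×29×10³) = 2.665×10⁻⁵ mm/N.
P = 1.91 / 2.665×10⁻⁵ = 71690 N = 71.69 kN, compressive.

P ≈ 71.7 kN (compressive)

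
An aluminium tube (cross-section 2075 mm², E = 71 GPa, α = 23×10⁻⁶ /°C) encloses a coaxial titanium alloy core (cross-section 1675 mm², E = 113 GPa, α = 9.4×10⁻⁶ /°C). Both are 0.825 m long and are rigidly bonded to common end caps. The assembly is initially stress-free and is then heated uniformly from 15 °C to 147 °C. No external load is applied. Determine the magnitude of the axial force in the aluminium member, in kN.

P ≈ 149 kN (compressive in the aluminium)

The aluminium has the larger α, so on heating it would change length more than the titanium alloy if both were free. The rigid plates force a common final length, so the aluminium is put into compression and the titanium alloy into tension, with equal and opposite forces P (no external load).
Setting the final lengths equal and cancelling L: (α₁ − α₂)ΔT = P/(A₁E₁) + P/(A₂E₂).
|α₁ − α₂|·ΔT = 13.6×10⁻⁶ × 132 = 0.001795.
1/(A₁E₁) + 1/(A₂E₂) = 1/(2075×71×10³) + 1/(1675×113×10³) = 1.207×10⁻⁸ N⁻¹.
So P = 0.001795 / 1.207×10⁻⁸ = 148.7 kN.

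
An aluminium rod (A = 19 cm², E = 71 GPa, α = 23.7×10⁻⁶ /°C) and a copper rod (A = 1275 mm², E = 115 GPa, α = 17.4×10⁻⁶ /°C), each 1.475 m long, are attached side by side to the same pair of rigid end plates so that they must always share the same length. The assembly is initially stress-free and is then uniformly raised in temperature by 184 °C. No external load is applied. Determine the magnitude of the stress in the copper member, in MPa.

σ ≈ 63.9 MPa (tensile)

Equilibrium of a rigid end plate with no external load gives equal and opposite internal forces ±P in the two members. Since α_{aluminium} > α_{copper}, heating drives the aluminium into compression and the copper into tension.
Compatibility of the two members (thermal + elastic change equal): (α₁ − α₂)ΔT = P·[1/(A₁E₁) + 1/(A₂E₂)].
|α₁ − α₂|·ΔT = 6.3×10⁻⁶ × 184 = 0.001159.
1/(A₁E₁) + 1/(A₂E₂) = 1/(1900×71×10³) + 1/(1275×115×10³) = 1.423×10⁻⁸ N⁻¹.
So P = 0.001159 / 1.423×10⁻⁸ = 81.44 kN.
σ_{copper} = P/A₂ = 81440/1275 = 63.88 MPa, tensile.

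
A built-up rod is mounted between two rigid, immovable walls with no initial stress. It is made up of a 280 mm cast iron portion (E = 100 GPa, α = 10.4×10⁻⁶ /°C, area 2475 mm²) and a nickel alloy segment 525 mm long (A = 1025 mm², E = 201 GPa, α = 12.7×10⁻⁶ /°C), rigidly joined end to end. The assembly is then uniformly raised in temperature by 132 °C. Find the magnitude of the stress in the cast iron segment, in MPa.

With the walls removed the bar would change length by δ_free = Σ αᵢΔT Lᵢ = 10.4×10⁻⁶×132×280 + 12.7×10⁻⁶×132×525 = 1.264 mm.
The rigid supports impose zero overall length change; the single axial force P common to all segments must satisfy P Σ Lᵢ/(AᵢEᵢ) = δ_free.
Σ Lᵢ/(AᵢEᵢ) = 280/(2475×100×10³) + 525/(1025×201×10³) = 3.68×10⁻⁶ mm/N.
Hence P = δ_free / Σ(L/AE) = 1.264/3.68×10⁻⁶ = 343.7 kN (compressive).
σ_{cast iron} = P / A = 343700 / 2475 = 138.9 MPa.

σ ≈ 139 MPa (compressive)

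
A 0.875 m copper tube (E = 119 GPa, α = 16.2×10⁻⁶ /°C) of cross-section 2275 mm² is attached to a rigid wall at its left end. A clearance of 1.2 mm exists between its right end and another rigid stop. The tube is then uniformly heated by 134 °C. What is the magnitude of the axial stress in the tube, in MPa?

Free thermal elongation = αΔT L = 16.2×10⁻⁶ × 134 × 875 = 1.899 mm.
The gap closes (δ_free > 1.2 mm) and the wall then resists a further 1.899 − 1.2 = 0.6994 mm of expansion.
So σ = E(δ_free − g)/L = 119×10³ × 0.6994/875 = 95.13 MPa.

σ ≈ 95.1 MPa (compressive)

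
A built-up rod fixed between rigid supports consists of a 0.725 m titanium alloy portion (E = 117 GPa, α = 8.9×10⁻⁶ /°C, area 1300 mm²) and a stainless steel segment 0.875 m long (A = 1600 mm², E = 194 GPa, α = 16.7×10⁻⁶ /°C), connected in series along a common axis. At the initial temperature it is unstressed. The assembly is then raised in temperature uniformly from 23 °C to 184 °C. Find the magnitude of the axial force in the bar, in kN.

P ≈ 447 kN (compressive)

If the supports were absent, the total length change would be Σ αᵢΔT Lᵢ = 8.9×10⁻⁶×161×725 + 16.7×10⁻⁶×161×875 = 3.391 mm.
The walls prevent any net length change, so an axial force P (same in every segment) develops. Compatibility: P · Σ Lᵢ/(AᵢEᵢ) = δ_free.
Σ Lᵢ/(AᵢEᵢ) = 725/(1300×117×10³) + 875/(1600×194×10³) = 7.586×10⁻⁶ mm/N.
Hence P = δ_free / Σ(L/AE) = 3.391/7.586×10⁻⁶ = 447.1 kN (compressive).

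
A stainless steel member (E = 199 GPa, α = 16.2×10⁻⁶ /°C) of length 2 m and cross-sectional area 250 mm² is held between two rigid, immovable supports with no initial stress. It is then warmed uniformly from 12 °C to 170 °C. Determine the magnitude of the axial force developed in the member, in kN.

Full restraint means ε = 0, so the stress is σ = EαΔT = 199×10³ × 16.2×10⁻⁶ × 158 = 509.4 MPa.
Axial force P = σA = 509.4 × 250 = 127300 N = 127.3 kN, compressive.

P ≈ 127 kN (compressive)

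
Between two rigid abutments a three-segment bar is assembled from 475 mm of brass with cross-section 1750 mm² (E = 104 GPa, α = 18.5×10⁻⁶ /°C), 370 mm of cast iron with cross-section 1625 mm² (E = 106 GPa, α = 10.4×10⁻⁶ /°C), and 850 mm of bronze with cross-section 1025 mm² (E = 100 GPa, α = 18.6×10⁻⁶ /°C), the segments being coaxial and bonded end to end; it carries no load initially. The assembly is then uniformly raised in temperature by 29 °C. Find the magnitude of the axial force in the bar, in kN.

P ≈ 63.2 kN (compressive)

Free thermal expansion of the whole bar: Σ αᵢΔT Lᵢ = 18.5×10⁻⁶×29×475 + 10.4×10⁻⁶×29×370 + 18.6×10⁻⁶×29×850 = 0.8249 mm.
The walls prevent any net length change, so an axial force P (same in every segment) develops. Compatibility: P · Σ Lᵢ/(AᵢEᵢ) = δ_free.
Σ Lᵢ/(AᵢEᵢ) = 475/(1750×104×10³) + 370/(1625×106×10³) + 850/(1025×100×10³) = 1.305×10⁻⁵ mm/N.
So P = 0.8249 / 1.305×10⁻⁵ = 63.21 kN, compressive.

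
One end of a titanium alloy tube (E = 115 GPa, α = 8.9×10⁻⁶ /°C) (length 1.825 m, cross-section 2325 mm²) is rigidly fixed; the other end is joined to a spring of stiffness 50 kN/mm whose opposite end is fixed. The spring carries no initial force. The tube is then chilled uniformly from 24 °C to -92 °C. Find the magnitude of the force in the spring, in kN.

Free thermal contraction: δ_free = αΔT L = 8.9×10⁻⁶ × 116 × 1825 = 1.884 mm.
With a force P in the spring, the elastic change of the tube is PL/(AE) and that of the spring is P/k; compatibility requires their sum to equal δ_free.
So P = δ_free / [L/(AE) + 1/k] = 1.884 / [ 1825/(2325×115×10³) + 1/(50×10³) ].
P = 1.884 / 2.683×10⁻⁵ = 70240 N.

P ≈ 70.2 kN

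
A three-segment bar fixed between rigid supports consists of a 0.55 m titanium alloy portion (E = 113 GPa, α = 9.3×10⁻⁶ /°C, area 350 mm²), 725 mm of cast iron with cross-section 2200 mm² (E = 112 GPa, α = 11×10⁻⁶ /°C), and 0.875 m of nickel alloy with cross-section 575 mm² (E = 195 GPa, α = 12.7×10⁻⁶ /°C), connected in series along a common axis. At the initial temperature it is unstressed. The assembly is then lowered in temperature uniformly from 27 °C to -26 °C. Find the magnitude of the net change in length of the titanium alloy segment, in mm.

|ΔL| ≈ 0.452 mm

Free thermal contraction of the whole bar: Σ αᵢΔT Lᵢ = 9.3×10⁻⁶×53×550 + 11×10⁻⁶×53×725 + 12.7×10⁻⁶×53×875 = 1.283 mm.
Since the ends are fixed, an axial force P builds up, equal in every segment, with P · Σ Lᵢ/(AᵢEᵢ) = δ_free.
Σ Lᵢ/(AᵢEᵢ) = 550/(350×113×10³) + 725/(2200×112×10³) + 875/(575×195×10³) = 2.465×10⁻⁵ mm/N.
P = 1.283 / 2.465×10⁻⁵ = 52030 N = 52.03 kN, tensile.
For the titanium alloy segment, free thermal change = 9.3×10⁻⁶×53×550 = 0.2711 mm and elastic change from P = 52030×550/(350×113×10³) = 0.7236 mm; these oppose, so the net change is 0.452 mm (segment lengthens).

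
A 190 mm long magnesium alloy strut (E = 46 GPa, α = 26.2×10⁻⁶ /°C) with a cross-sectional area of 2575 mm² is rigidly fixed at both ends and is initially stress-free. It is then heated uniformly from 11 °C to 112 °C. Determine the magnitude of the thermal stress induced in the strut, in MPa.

Because both ends are immovable the net strain is zero, and the suppressed thermal strain is αΔT = 26.2×10⁻⁶ × 101 = 2646.2×10⁻⁶.
The stress required to suppress this strain is σ = Eε = 46×10³ × 2646.2×10⁻⁶ = 121.7 MPa, compressive since the strut is trying to expand.

σ ≈ 122 MPa (compressive)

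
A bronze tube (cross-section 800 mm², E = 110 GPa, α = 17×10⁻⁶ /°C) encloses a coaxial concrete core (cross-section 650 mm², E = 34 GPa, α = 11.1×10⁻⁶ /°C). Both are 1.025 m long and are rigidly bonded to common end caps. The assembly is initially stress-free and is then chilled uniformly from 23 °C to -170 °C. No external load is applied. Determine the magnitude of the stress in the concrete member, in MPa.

σ ≈ 30.9 MPa (compressive)

Equilibrium of a rigid end plate with no external load gives equal and opposite internal forces ±P in the two members. Since α_{bronze} > α_{concrete}, cooling drives the bronze into tension and the concrete into compression.
Equating the net (thermal + elastic) strains gives |α₁ − α₂|·ΔT = P·[1/(A₁E₁) + 1/(A₂E₂)].
|α₁ − α₂|·ΔT = 5.9×10⁻⁶ × 193 = 0.001139.
1/(A₁E₁) + 1/(A₂E₂) = 1/(800×110×10³) + 1/(650×34×10³) = 5.661×10⁻⁸ N⁻¹.
P = 0.001139 / 5.661×10⁻⁸ = 20110 N = 20.11 kN.
σ_{concrete} = P/A₂ = 20110/650 = 30.94 MPa, compressive.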